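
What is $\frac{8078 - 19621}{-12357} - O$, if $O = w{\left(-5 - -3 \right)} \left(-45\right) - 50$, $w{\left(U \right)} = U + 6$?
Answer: $\frac{2853653}{12357} \approx 230.93$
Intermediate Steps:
$w{\left(U \right)} = 6 + U$
$O = -230$ ($O = \left(6 - 2\right) \left(-45\right) - 50 = 4 \left(-45\right) - 50 = -180 - 50 = -230$)
$\frac{8078 - 19621}{-12357} - O = \frac{8078 - 19621}{-12357} - -230 = \left(-11543\right) \left(- \frac{1}{12357}\right) + 230 = \frac{11543}{12357} + 230 = \frac{2853653}{12357}$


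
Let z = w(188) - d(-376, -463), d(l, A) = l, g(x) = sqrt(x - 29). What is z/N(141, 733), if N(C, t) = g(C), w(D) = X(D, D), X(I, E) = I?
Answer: 141*sqrt(7)/7 ≈ 53.293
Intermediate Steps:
g(x) = sqrt(-29 + x)
w(D) = D
N(C, t) = sqrt(-29 + C)
z = 564 (z = 188 - 1*(-376) = 188 + 376 = 564)
z/N(141, 733) = 564/(sqrt(-29 + 141)) = 564/(sqrt(112)) = 564/((4*sqrt(7))) = 564*(sqrt(7)/28) = 141*sqrt(7)/7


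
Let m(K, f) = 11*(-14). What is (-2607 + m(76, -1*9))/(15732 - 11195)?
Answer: -2761/4537 ≈ -0.60855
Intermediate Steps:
m(K, f) = -154
(-2607 + m(76, -1*9))/(15732 - 11195) = (-2607 - 154)/(15732 - 11195) = -2761/4537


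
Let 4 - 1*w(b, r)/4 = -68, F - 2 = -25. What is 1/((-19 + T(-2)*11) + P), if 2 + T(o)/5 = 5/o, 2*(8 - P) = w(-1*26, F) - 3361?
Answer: 1/1278 ≈ 0.00078247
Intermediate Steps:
F = -23 (F = 2 - 25 = -23)
w(b, r) = 288 (w(b, r) = 16 - 4*(-68) = 16 + 272 = 288)
P = 3089/2 (P = 8 - (288 - 3361)/2 = 8 - 1/2*(-3073) = 8 + 3073/2 = 3089/2 ≈ 1544.5)
T(o) = -10 + 25/o (T(o) = -10 + 5*(5/o) = -10 + 25/o)
1/((-19 + T(-2)*11) + P) = 1/((-19 + (-10 + 25/(-2))*11) + 3089/2) = 1/((-19 + (-10 + 25*(-1/2))*11) + 3089/2) = 1/((-19 + (-10 - 25/2)*11) + 3089/2) = 1/((-19 - 45/2*11) + 3089/2) = 1/((-19 - 495/2) + 3089/2) = 1/(-533/2 + 3089/2) = 1/1278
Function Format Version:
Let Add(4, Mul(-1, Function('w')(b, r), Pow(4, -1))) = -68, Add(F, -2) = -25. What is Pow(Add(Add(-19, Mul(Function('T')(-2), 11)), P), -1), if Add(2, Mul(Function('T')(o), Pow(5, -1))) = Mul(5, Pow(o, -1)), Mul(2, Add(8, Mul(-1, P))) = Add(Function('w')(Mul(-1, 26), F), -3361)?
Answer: Rational(1, 1278) ≈ 0.00078247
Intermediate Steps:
F = -23 (F = Add(2, -25) = -23)
Function('w')(b, r) = 288 (Function('w')(b, r) = Add(16, Mul(-4, -68)) = Add(16, 272) = 288)
P = Rational(3089, 2) (P = Add(8, Mul(Rational(-1, 2), Add(288, -3361))) = Add(8, Mul(Rational(-1, 2), -3073)) = Add(8, Rational(3073, 2)) = Rational(3089, 2) ≈ 1544.5)
Function('T')(o) = Add(-10, Mul(25, Pow(o, -1))) (Function('T')(o) = Add(-10, Mul(5, Mul(5, Pow(o, -1)))) = Add(-10, Mul(25, Pow(o, -1))))
Pow(Add(Add(-19, Mul(Function('T')(-2), 11)), P), -1) = Pow(Add(Add(-19, Mul(Add(-10, Mul(25, Pow(-2, -1))), 11)), Rational(3089, 2)), -1) = Pow(Add(Add(-19, Mul(Add(-10, Mul(25, Rational(-1, 2))), 11)), Rational(3089, 2)), -1) = Pow(Add(Add(-19, Mul(Add(-10, Rational(-25, 2)), 11)), Rational(3089, 2)), -1) = Pow(Add(Add(-19, Mul(Rational(-45, 2), 11)), Rational(3089, 2)), -1) = Pow(Add(Add(-19, Rational(-495, 2)), Rational(3089, 2)), -1) = Pow(Add(Rational(-533, 2), Rational(3089, 2)), -1) = Pow(1278, -1) = Rational(1, 1278)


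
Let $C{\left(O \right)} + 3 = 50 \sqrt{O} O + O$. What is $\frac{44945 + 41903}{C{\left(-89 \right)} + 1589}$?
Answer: $\frac{2203584}{29909551} + \frac{6550400 i \sqrt{89}}{29909551} \approx 0.073675 + 2.0661 i$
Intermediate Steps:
$C{\left(O \right)} = -3 + O + 50 O^{\frac{3}{2}}$ ($C{\left(O \right)} = -3 + \left(50 \sqrt{O} O + O\right) = -3 + \left(50 O^{\frac{3}{2}} + O\right) = -3 + \left(O + 50 O^{\frac{3}{2}}\right) = -3 + O + 50 O^{\frac{3}{2}}$)
$\frac{44945 + 41903}{C{\left(-89 \right)} + 1589} = \frac{44945 + 41903}{\left(-3 - 89 + 50 \left(-89\right)^{\frac{3}{2}}\right) + 1589} = \frac{86848}{\left(-3 - 89 + 50 \left(- 89 i \sqrt{89}\right)\right) + 1589} = \frac{86848}{\left(-3 - 89 - 4450 i \sqrt{89}\right) + 1589} = \frac{86848}{\left(-92 - 4450 i \sqrt{89}\right) + 1589} = \frac{86848}{1497 - 4450 i \sqrt{89}}$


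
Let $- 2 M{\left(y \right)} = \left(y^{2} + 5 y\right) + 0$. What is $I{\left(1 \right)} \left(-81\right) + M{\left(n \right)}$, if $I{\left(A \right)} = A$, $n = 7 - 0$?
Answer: $-123$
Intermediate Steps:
$n = 7$ ($n = 7 + 0 = 7$)
$M{\left(y \right)} = - \frac{5 y}{2} - \frac{y^{2}}{2}$ ($M{\left(y \right)} = - \frac{\left(y^{2} + 5 y\right) + 0}{2} = - \frac{y^{2} + 5 y}{2} = - \frac{5 y}{2} - \frac{y^{2}}{2}$)
$I{\left(1 \right)} \left(-81\right) + M{\left(n \right)} = 1 \left(-81\right) - \frac{7 \left(5 + 7\right)}{2} = -81 - \frac{7}{2} \cdot 12 = -81 - 42 = -123$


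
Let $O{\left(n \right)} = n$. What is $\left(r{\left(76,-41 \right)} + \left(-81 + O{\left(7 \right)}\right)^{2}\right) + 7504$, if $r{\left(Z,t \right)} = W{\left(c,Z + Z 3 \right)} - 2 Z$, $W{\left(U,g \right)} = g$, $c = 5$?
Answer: $13132$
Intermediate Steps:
$r{\left(Z,t \right)} = 2 Z$ ($r{\left(Z,t \right)} = \left(Z + Z 3\right) - 2 Z = \left(Z + 3 Z\right) - 2 Z = 4 Z - 2 Z = 2 Z$)
$\left(r{\left(76,-41 \right)} + \left(-81 + O{\left(7 \right)}\right)^{2}\right) + 7504 = \left(2 \cdot 76 + \left(-81 + 7\right)^{2}\right) + 7504 = \left(152 + \left(-74\right)^{2}\right) + 7504 = \left(152 + 5476\right) + 7504 = 5628 + 7504 = 13132$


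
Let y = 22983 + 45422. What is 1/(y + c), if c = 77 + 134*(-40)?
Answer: 1/63122 ≈ 1.5842e-5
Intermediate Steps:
y = 68405
c = -5283 (c = 77 - 5360 = -5283)
1/(y + c) = 1/(68405 - 5283) = 1/63122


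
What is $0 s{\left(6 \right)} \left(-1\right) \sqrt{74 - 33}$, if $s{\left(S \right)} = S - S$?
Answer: $0$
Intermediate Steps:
$s{\left(S \right)} = 0$
$0 s{\left(6 \right)} \left(-1\right) \sqrt{74 - 33} = 0 \cdot 0 \left(-1\right) \sqrt{74 - 33} = 0 \left(-1\right) \sqrt{41} = 0 \sqrt{41} = 0$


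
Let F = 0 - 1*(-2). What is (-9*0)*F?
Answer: 0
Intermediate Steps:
F = 2 (F = 0 + 2 = 2)
(-9*0)*F = -9*0*2 = 0*2 = 0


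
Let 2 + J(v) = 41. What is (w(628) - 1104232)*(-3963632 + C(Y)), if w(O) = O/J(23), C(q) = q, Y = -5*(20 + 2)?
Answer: 170696250259640/39 ≈ 4.3768e+12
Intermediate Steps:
Y = -110 (Y = -5*22 = -110)
J(v) = 39 (J(v) = -2 + 41 = 39)
w(O) = O/39
(w(628) - 1104232)*(-3963632 + C(Y)) = ((1/39)*628 - 1104232)*(-3963632 - 110) = (628/39 - 1104232)*(-3963742) = -43064420/39*(-3963742) = 170696250259640/39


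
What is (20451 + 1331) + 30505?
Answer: 52287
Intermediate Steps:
(20451 + 1331) + 30505 = 21782 + 30505 = 52287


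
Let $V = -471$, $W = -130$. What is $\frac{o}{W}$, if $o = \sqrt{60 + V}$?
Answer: $- \frac{i \sqrt{411}}{130} \approx - 0.15595 i$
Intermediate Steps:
$o = i \sqrt{411}$ ($o = \sqrt{60 - 471} = \sqrt{-411} = i \sqrt{411} \approx 20.273 i$)
$\frac{o}{W} = \frac{i \sqrt{411}}{-130} = i \sqrt{411} \left(- \frac{1}{130}\right) = - \frac{i \sqrt{411}}{130}$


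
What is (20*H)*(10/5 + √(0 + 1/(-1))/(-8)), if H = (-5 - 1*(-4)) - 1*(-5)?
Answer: 160 - 10*I ≈ 160.0 - 10.0*I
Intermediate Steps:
H = 4 (H = (-5 + 4) + 5 = -1 + 5 = 4)
(20*H)*(10/5 + √(0 + 1/(-1))/(-8)) = (20*4)*(10/5 + √(0 + 1/(-1))/(-8)) = 80*(10*(⅕) + √(0 - 1)*(-⅛)) = 80*(2 + √(-1)*(-⅛)) = 80*(2 + I*(-⅛)) = 80*(2 - I/8) = 160 - 10*I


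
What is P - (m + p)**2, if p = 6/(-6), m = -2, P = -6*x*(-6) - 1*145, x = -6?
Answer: -370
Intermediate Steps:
P = -361 (P = -6*(-6)*(-6) - 1*145 = 36*(-6) - 145 = -216 - 145 = -361)
p = -1 (p = 6*(-1/6) = -1)
P - (m + p)**2 = -361 - (-2 - 1)**2 = -361 - 1*(-3)**2 = -361 - 1*9 = -361 - 9 = -370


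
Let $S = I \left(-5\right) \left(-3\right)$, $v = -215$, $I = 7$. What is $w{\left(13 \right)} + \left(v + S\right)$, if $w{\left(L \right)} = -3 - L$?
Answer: $-126$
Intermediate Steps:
$S = 105$ ($S = 7 \left(-5\right) \left(-3\right) = \left(-35\right) \left(-3\right) = 105$)
$w{\left(13 \right)} + \left(v + S\right) = \left(-3 - 13\right) + \left(-215 + 105\right) = \left(-3 - 13\right) - 110 = -16 - 110 = -126$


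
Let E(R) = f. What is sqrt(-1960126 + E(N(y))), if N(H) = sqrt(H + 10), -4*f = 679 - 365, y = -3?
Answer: 3*I*sqrt(871202)/2 ≈ 1400.1*I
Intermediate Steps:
f = -157/2 (f = -(679 - 365)/4 = -1/4*314 = -157/2 ≈ -78.500)
N(H) = sqrt(10 + H)
E(R) = -157/2
sqrt(-1960126 + E(N(y))) = sqrt(-1960126 - 157/2) = sqrt(-3920409/2) = 3*I*sqrt(871202)/2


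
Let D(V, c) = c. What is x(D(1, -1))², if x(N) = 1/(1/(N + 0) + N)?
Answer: ¼ ≈ 0.25000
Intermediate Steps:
x(N) = 1/(N + 1/N) (x(N) = 1/(1/N + N) = 1/(N + 1/N))
x(D(1, -1))² = (-1/(1 + (-1)²))² = (-1/(1 + 1))² = (-1/2)² = (-1*½)² = (-½)² = ¼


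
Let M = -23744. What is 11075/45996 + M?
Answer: -1092117949/45996 ≈ -23744.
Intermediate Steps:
11075/45996 + M = 11075/45996 - 23744 = -1092117949/45996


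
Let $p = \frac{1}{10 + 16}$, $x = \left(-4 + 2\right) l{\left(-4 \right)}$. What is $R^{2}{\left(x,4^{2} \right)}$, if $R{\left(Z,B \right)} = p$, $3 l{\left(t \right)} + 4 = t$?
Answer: $\frac{1}{676} \approx 0.0014793$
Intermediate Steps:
$l{\left(t \right)} = - \frac{4}{3} + \frac{t}{3}$
$x = \frac{16}{3}$ ($x = \left(-4 + 2\right) \left(- \frac{4}{3} + \frac{1}{3} \left(-4\right)\right) = - 2 \left(- \frac{4}{3} - \frac{4}{3}\right) = \left(-2\right) \left(- \frac{8}{3}\right) = \frac{16}{3} \approx 5.3333$)
$p = \frac{1}{26} \approx 0.038462$
$R{\left(Z,B \right)} = \frac{1}{26}$
$R^{2}{\left(x,4^{2} \right)} = \left(\frac{1}{26}\right)^{2} = \frac{1}{676}$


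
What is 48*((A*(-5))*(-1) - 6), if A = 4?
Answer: 672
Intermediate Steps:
48*((A*(-5))*(-1) - 6) = 48*((4*(-5))*(-1) - 6) = 48*(-20*(-1) - 6) = 48*(20 - 6) = 48*14 = 672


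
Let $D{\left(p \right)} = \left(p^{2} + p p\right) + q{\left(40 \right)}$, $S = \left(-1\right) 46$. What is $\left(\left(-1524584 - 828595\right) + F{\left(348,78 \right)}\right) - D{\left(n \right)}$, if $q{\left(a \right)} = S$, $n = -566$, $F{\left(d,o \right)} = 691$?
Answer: $-2993154$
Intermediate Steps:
$S = -46$
$q{\left(a \right)} = -46$
$D{\left(p \right)} = -46 + 2 p^{2}$ ($D{\left(p \right)} = \left(p^{2} + p p\right) - 46 = \left(p^{2} + p^{2}\right) - 46 = 2 p^{2} - 46 = -46 + 2 p^{2}$)
$\left(\left(-1524584 - 828595\right) + F{\left(348,78 \right)}\right) - D{\left(n \right)} = \left(\left(-1524584 - 828595\right) + 691\right) - \left(-46 + 2 \left(-566\right)^{2}\right) = \left(-2353179 + 691\right) - \left(-46 + 2 \cdot 320356\right) = -2352488 - \left(-46 + 640712\right) = -2352488 - 640666 = -2993154$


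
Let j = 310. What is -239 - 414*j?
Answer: -128579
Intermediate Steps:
-239 - 414*j = -239 - 414*310 = -239 - 128340 = -128579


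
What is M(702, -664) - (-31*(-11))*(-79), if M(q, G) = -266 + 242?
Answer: 26915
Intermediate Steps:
M(q, G) = -24
M(702, -664) - (-31*(-11))*(-79) = -24 - (-31*(-11))*(-79) = -24 - 341*(-79) = -24 - 1*(-26939) = -24 + 26939 = 26915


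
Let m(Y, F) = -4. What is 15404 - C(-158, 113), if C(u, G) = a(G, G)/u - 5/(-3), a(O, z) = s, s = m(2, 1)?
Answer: 3650347/237 ≈ 15402.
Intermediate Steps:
s = -4
a(O, z) = -4
C(u, G) = 5/3 - 4/u (C(u, G) = -4/u - 5/(-3) = -4/u - 5*(-⅓) = -4/u + 5/3 = 5/3 - 4/u)
15404 - C(-158, 113) = 15404 - (5/3 - 4/(-158)) = 15404 - (5/3 - 4*(-1/158)) = 15404 - (5/3 + 2/79) = 15404 - 1*401/237 = 15404 - 401/237 = 3650347/237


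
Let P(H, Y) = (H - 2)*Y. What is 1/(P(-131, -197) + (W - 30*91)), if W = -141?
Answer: 1/23330 ≈ 4.2863e-5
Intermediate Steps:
P(H, Y) = Y*(-2 + H) (P(H, Y) = (-2 + H)*Y = Y*(-2 + H))
1/(P(-131, -197) + (W - 30*91)) = 1/(-197*(-2 - 131) + (-141 - 30*91)) = 1/(-197*(-133) + (-141 - 2730)) = 1/(26201 - 2871) = 1/23330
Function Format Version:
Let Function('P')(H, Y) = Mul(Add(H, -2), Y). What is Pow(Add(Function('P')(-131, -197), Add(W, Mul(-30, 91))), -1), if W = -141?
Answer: Rational(1, 23330) ≈ 4.2863e-5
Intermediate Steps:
Function('P')(H, Y) = Mul(Y, Add(-2, H)) (Function('P')(H, Y) = Mul(Add(-2, H), Y) = Mul(Y, Add(-2, H)))
Pow(Add(Function('P')(-131, -197), Add(W, Mul(-30, 91))), -1) = Pow(Add(Mul(-197, Add(-2, -131)), Add(-141, Mul(-30, 91))), -1) = Pow(Add(Mul(-197, -133), Add(-141, -2730)), -1) = Pow(Add(26201, -2871), -1) = Pow(23330, -1) = Rational(1, 23330)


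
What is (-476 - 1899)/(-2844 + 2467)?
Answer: 2375/377 ≈ 6.2997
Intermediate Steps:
(-476 - 1899)/(-2844 + 2467) = -2375/(-377) = -2375*(-1/377) = 2375/377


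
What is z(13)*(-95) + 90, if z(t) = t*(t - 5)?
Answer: -9790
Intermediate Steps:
z(t) = t*(-5 + t)
z(13)*(-95) + 90 = (13*(-5 + 13))*(-95) + 90 = (13*8)*(-95) + 90 = 104*(-95) + 90 = -9880 + 90 = -9790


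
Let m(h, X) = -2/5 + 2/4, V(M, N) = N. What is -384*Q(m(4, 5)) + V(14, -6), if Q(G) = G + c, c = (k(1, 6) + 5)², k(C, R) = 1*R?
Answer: -232542/5 ≈ -46508.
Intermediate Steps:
k(C, R) = R
c = 121 (c = (6 + 5)² = 11² = 121)
m(h, X) = ⅒ (m(h, X) = -2*⅕ + 2*(¼) = -⅖ + ½ = ⅒)
Q(G) = 121 + G (Q(G) = G + 121 = 121 + G)
-384*Q(m(4, 5)) + V(14, -6) = -384*(121 + ⅒) - 6 = -384*1211/10 - 6 = -232512/5 - 6 = -232542/5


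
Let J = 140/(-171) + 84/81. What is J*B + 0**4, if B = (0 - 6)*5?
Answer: -1120/171 ≈ -6.5497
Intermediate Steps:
J = 112/513 (J = 140*(-1/171) + 84*(1/81) = -140/171 + 28/27 = 112/513 ≈ 0.21832)
B = -30 (B = -6*5 = -30)
J*B + 0**4 = (112/513)*(-30) + 0**4 = -1120/171 + 0 = -1120/171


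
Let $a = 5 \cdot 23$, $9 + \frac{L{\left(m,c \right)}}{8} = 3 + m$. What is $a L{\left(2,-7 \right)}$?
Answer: $-3680$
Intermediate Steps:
$L{\left(m,c \right)} = -48 + 8 m$ ($L{\left(m,c \right)} = -72 + 8 \left(3 + m\right) = -72 + \left(24 + 8 m\right) = -48 + 8 m$)
$a = 115$
$a L{\left(2,-7 \right)} = 115 \left(-48 + 8 \cdot 2\right) = 115 \left(-48 + 16\right) = 115 \left(-32\right) = -3680$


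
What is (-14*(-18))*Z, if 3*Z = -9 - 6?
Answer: -1260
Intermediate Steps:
Z = -5 (Z = (-9 - 6)/3 = (⅓)*(-15) = -5)
(-14*(-18))*Z = -14*(-18)*(-5) = 252*(-5) = -1260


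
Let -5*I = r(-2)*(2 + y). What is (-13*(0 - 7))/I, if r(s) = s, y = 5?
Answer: 65/2 ≈ 32.500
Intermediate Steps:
I = 14/5 (I = -(-2)*(2 + 5)/5 = -(-2)*7/5 = -⅕*(-14) = 14/5 ≈ 2.8000)
(-13*(0 - 7))/I = (-13*(0 - 7))/(14/5) = -13*(-7)*(5/14) = 91*(5/14) = 65/2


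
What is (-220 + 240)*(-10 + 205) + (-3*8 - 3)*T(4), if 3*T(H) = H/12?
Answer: 3897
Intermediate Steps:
T(H) = H/36 (T(H) = (H/12)/3 = H/36)
(-220 + 240)*(-10 + 205) + (-3*8 - 3)*T(4) = (-220 + 240)*(-10 + 205) + (-3*8 - 3)*((1/36)*4) = 20*195 + (-24 - 3)*(1/9) = 3900 - 27*1/9 = 3900 - 3 = 3897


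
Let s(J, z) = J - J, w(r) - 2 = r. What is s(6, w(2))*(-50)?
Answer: 0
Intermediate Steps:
w(r) = 2 + r
s(J, z) = 0
s(6, w(2))*(-50) = 0*(-50) = 0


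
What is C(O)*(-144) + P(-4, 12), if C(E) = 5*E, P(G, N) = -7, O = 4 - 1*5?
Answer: 713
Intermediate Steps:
O = -1 (O = 4 - 5 = -1)
C(O)*(-144) + P(-4, 12) = (5*(-1))*(-144) - 7 = -5*(-144) - 7 = 720 - 7 = 713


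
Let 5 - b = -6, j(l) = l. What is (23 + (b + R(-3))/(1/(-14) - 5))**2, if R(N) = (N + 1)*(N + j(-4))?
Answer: 1646089/5041 ≈ 326.54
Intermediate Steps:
b = 11 (b = 5 - 1*(-6) = 5 + 6 = 11)
R(N) = (1 + N)*(-4 + N) (R(N) = (N + 1)*(N - 4) = (1 + N)*(-4 + N))
(23 + (b + R(-3))/(1/(-14) - 5))**2 = (23 + (11 + (-4 + (-3)**2 - 3*(-3)))/(1/(-14) - 5))**2 = (23 + (11 + (-4 + 9 + 9))/(-1/14 - 5))**2 = (23 + (11 + 14)/(-71/14))**2 = (23 + 25*(-14/71))**2 = (23 - 350/71)**2 = (1283/71)**2 = 1646089/5041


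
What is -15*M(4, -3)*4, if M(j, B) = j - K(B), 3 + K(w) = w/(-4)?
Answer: -375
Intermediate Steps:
K(w) = -3 - w/4 (K(w) = -3 + w/(-4) = -3 + w*(-1/4) = -3 - w/4)
M(j, B) = 3 + j + B/4 (M(j, B) = j - (-3 - B/4) = j + (3 + B/4) = 3 + j + B/4)
-15*M(4, -3)*4 = -15*(3 + 4 + (1/4)*(-3))*4 = -15*(3 + 4 - 3/4)*4 = -15*25/4*4 = -375/4*4 = -375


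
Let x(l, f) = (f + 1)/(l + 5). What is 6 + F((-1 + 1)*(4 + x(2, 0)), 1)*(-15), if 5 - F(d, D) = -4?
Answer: -129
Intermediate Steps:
x(l, f) = (1 + f)/(5 + l)
F(d, D) = 9 (F(d, D) = 5 - 1*(-4) = 5 + 4 = 9)
6 + F((-1 + 1)*(4 + x(2, 0)), 1)*(-15) = 6 + 9*(-15) = 6 - 135 = -129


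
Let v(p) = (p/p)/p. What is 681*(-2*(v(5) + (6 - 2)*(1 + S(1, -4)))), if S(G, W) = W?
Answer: 80358/5 ≈ 16072.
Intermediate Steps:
v(p) = 1/p
681*(-2*(v(5) + (6 - 2)*(1 + S(1, -4)))) = 681*(-2*(1/5 + (6 - 2)*(1 - 4))) = 681*(-2*(1/5 + 4*(-3))) = 681*(-2*(1/5 - 12)) = 681*(-2*(-59/5)) = 681*(118/5) = 80358/5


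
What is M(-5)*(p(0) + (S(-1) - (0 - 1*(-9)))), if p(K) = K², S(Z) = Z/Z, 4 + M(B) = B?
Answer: 72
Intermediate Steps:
M(B) = -4 + B
S(Z) = 1
M(-5)*(p(0) + (S(-1) - (0 - 1*(-9)))) = (-4 - 5)*(0² + (1 - (0 - 1*(-9)))) = -9*(0 + (1 - (0 + 9))) = -9*(0 + (1 - 1*9)) = -9*(0 + (1 - 9)) = -9*(0 - 8) = -9*(-8) = 72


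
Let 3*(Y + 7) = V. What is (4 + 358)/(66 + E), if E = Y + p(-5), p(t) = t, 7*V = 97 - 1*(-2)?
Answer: 2534/411 ≈ 6.1655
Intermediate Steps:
V = 99/7 (V = (97 - 1*(-2))/7 = (97 + 2)/7 = (1/7)*99 = 99/7 ≈ 14.143)
Y = -16/7 (Y = -7 + (1/3)*(99/7) = -7 + 33/7 = -16/7 ≈ -2.2857)
E = -51/7 (E = -16/7 - 5 = -51/7 ≈ -7.2857)
(4 + 358)/(66 + E) = (4 + 358)/(66 - 51/7) = 362/(411/7) = 362*(7/411) = 2534/411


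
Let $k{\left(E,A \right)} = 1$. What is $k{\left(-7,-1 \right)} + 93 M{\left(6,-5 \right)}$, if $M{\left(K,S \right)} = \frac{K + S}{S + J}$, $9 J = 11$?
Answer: $- \frac{803}{34} \approx -23.618$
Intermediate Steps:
$J = \frac{11}{9}$ ($J = \frac{1}{9} \cdot 11 = \frac{11}{9} \approx 1.2222$)
$M{\left(K,S \right)} = \frac{K + S}{\frac{11}{9} + S}$ ($M{\left(K,S \right)} = \frac{K + S}{S + \frac{11}{9}} = \frac{K + S}{\frac{11}{9} + S}$)
$k{\left(-7,-1 \right)} + 93 M{\left(6,-5 \right)} = 1 + 93 \frac{9 \left(6 - 5\right)}{11 + 9 \left(-5\right)} = 1 + 93 \cdot 9 \frac{1}{11 - 45} \cdot 1 = 1 + 93 \cdot 9 \frac{1}{-34} \cdot 1 = 1 + 93 \cdot 9 \left(- \frac{1}{34}\right) 1 = 1 + 93 \left(- \frac{9}{34}\right) = 1 - \frac{837}{34} = - \frac{803}{34}$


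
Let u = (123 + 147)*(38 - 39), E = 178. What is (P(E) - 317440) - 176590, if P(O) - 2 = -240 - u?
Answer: -493998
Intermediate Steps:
u = -270 (u = 270*(-1) = -270)
P(O) = 32 (P(O) = 2 + (-240 - 1*(-270)) = 2 + (-240 + 270) = 2 + 30 = 32)
(P(E) - 317440) - 176590 = (32 - 317440) - 176590 = -317408 - 176590 = -493998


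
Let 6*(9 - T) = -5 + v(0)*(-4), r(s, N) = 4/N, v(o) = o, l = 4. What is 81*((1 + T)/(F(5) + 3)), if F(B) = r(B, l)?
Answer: 1755/8 ≈ 219.38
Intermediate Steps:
T = 59/6 (T = 9 - (-5 + 0*(-4))/6 = 9 - (-5 + 0)/6 = 9 - 1/6*(-5) = 9 + 5/6 = 59/6 ≈ 9.8333)
F(B) = 1 (F(B) = 4/4 = 4*(1/4) = 1)
81*((1 + T)/(F(5) + 3)) = 81*((1 + 59/6)/(1 + 3)) = 81*((65/6)/4) = 81*((65/6)*(1/4)) = 81*(65/24) = 1755/8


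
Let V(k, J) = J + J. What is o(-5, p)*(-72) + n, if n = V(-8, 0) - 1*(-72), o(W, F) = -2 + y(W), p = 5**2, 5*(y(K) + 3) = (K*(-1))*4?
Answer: 144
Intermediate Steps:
y(K) = -3 - 4*K/5 (y(K) = -3 + ((K*(-1))*4)/5 = -3 + (-K*4)/5 = -3 + (-4*K)/5 = -3 - 4*K/5)
V(k, J) = 2*J
p = 25
o(W, F) = -5 - 4*W/5 (o(W, F) = -2 + (-3 - 4*W/5) = -5 - 4*W/5)
n = 72 (n = 2*0 - 1*(-72) = 0 + 72 = 72)
o(-5, p)*(-72) + n = (-5 - 4/5*(-5))*(-72) + 72 = (-5 + 4)*(-72) + 72 = -1*(-72) + 72 = 72 + 72 = 144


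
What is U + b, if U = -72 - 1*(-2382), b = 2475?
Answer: 4785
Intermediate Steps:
U = 2310 (U = -72 + 2382 = 2310)
U + b = 2310 + 2475 = 4785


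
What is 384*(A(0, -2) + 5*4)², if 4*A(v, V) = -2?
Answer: 146016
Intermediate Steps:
A(v, V) = -½ (A(v, V) = (¼)*(-2) = -½)
384*(A(0, -2) + 5*4)² = 384*(-½ + 5*4)² = 384*(-½ + 20)² = 384*(39/2)² = 384*(1521/4) = 146016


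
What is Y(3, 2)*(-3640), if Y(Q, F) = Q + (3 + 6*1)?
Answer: -43680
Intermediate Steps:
Y(Q, F) = 9 + Q (Y(Q, F) = Q + (3 + 6) = Q + 9 = 9 + Q)
Y(3, 2)*(-3640) = (9 + 3)*(-3640) = 12*(-3640) = -43680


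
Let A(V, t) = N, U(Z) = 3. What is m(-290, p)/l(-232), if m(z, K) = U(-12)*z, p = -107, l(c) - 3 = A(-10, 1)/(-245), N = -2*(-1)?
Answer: -213150/733 ≈ -290.79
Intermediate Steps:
N = 2
A(V, t) = 2
l(c) = 733/245 (l(c) = 3 + 2/(-245) = 3 + 2*(-1/245) = 3 - 2/245 = 733/245)
m(z, K) = 3*z
m(-290, p)/l(-232) = (3*(-290))/(733/245) = -870*245/733 = -213150/733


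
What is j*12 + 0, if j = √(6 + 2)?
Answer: 24*√2 ≈ 33.941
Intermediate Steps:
j = 2*√2 (j = √8 = 2*√2 ≈ 2.8284)
j*12 + 0 = (2*√2)*12 + 0 = 24*√2 + 0 = 24*√2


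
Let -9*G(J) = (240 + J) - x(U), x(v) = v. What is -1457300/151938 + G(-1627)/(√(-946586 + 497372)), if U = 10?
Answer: -728650/75969 - 1397*I*√449214/4042926 ≈ -9.5914 - 0.23159*I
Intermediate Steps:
G(J) = -230/9 - J/9 (G(J) = -((240 + J) - 1*10)/9 = -((240 + J) - 10)/9 = -(230 + J)/9 = -230/9 - J/9)
-1457300/151938 + G(-1627)/(√(-946586 + 497372)) = -1457300/151938 + (-230/9 - ⅑*(-1627))/(√(-946586 + 497372)) = -1457300*1/151938 + (-230/9 + 1627/9)/(√(-449214)) = -728650/75969 + 1397/(9*((I*√449214))) = -728650/75969 + 1397*(-I*√449214/449214)/9 = -728650/75969 - 1397*I*√449214/4042926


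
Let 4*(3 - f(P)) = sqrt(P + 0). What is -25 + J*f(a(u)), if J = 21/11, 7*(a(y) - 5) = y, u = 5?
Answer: -212/11 - 3*sqrt(70)/22 ≈ -20.414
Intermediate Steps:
a(y) = 5 + y/7
J = 21/11 (J = 21*(1/11) = 21/11 ≈ 1.9091)
f(P) = 3 - sqrt(P)/4 (f(P) = 3 - sqrt(P + 0)/4 = 3 - sqrt(P)/4)
-25 + J*f(a(u)) = -25 + 21*(3 - sqrt(5 + (1/7)*5)/4)/11 = -25 + 21*(3 - sqrt(5 + 5/7)/4)/11 = -25 + 21*(3 - sqrt(70)/14)/11 = -25 + (63/11 - 3*sqrt(70)/22) = -212/11 - 3*sqrt(70)/22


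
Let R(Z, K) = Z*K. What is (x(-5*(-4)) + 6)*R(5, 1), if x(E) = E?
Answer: 130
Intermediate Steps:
R(Z, K) = K*Z
(x(-5*(-4)) + 6)*R(5, 1) = (-5*(-4) + 6)*(1*5) = (20 + 6)*5 = 26*5 = 130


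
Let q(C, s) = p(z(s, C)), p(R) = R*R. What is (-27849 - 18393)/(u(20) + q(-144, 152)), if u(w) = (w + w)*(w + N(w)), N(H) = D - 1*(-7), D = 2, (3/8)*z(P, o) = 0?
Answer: -23121/580 ≈ -39.864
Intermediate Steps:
z(P, o) = 0 (z(P, o) = (8/3)*0 = 0)
p(R) = R²
q(C, s) = 0 (q(C, s) = 0² = 0)
N(H) = 9 (N(H) = 2 - 1*(-7) = 2 + 7 = 9)
u(w) = 2*w*(9 + w) (u(w) = (w + w)*(w + 9) = (2*w)*(9 + w) = 2*w*(9 + w))
(-27849 - 18393)/(u(20) + q(-144, 152)) = (-27849 - 18393)/(2*20*(9 + 20) + 0) = -46242/(2*20*29 + 0) = -46242/(1160 + 0) = -46242/1160 = -46242*1/1160 = -23121/580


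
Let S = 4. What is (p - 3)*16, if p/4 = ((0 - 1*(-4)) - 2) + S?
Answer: 336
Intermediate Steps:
p = 24 (p = 4*(((0 - 1*(-4)) - 2) + 4) = 4*(((0 + 4) - 2) + 4) = 4*((4 - 2) + 4) = 4*(2 + 4) = 4*6 = 24)
(p - 3)*16 = (24 - 3)*16 = 21*16 = 336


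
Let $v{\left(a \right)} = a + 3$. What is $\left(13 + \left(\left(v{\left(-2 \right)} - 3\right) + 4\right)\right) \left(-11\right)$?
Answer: $-165$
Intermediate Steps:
$v{\left(a \right)} = 3 + a$
$\left(13 + \left(\left(v{\left(-2 \right)} - 3\right) + 4\right)\right) \left(-11\right) = \left(13 + \left(\left(\left(3 - 2\right) - 3\right) + 4\right)\right) \left(-11\right) = \left(13 + \left(\left(1 - 3\right) + 4\right)\right) \left(-11\right) = \left(13 + \left(-2 + 4\right)\right) \left(-11\right) = \left(13 + 2\right) \left(-11\right) = 15 \left(-11\right) = -165$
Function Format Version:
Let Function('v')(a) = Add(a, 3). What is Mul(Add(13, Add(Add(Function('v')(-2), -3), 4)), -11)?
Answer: -165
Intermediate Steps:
Function('v')(a) = Add(3, a)
Mul(Add(13, Add(Add(Function('v')(-2), -3), 4)), -11) = Mul(Add(13, Add(Add(Add(3, -2), -3), 4)), -11) = Mul(Add(13, Add(Add(1, -3), 4)), -11) = Mul(Add(13, Add(-2, 4)), -11) = Mul(Add(13, 2), -11) = Mul(15, -11) = -165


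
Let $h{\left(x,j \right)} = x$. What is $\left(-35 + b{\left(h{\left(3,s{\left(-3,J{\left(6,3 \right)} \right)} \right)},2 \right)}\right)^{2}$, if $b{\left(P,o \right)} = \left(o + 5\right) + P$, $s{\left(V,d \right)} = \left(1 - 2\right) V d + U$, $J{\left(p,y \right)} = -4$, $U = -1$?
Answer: $625$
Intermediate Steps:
$s{\left(V,d \right)} = -1 - V d$ ($s{\left(V,d \right)} = \left(1 - 2\right) V d - 1 = - V d - 1 = -1 - V d$)
$b{\left(P,o \right)} = 5 + P + o$ ($b{\left(P,o \right)} = \left(5 + o\right) + P = 5 + P + o$)
$\left(-35 + b{\left(h{\left(3,s{\left(-3,J{\left(6,3 \right)} \right)} \right)},2 \right)}\right)^{2} = \left(-35 + \left(5 + 3 + 2\right)\right)^{2} = \left(-35 + 10\right)^{2} = \left(-25\right)^{2} = 625$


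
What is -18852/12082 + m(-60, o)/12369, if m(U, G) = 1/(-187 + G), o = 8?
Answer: -2981378681/1910726013 ≈ -1.5603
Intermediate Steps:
-18852/12082 + m(-60, o)/12369 = -18852/12082 + 1/((-187 + 8)*12369) = -18852*1/12082 + (1/12369)/(-179) = -9426/6041 - 1/179*1/12369 = -9426/6041 - 1/2214051 = -2981378681/1910726013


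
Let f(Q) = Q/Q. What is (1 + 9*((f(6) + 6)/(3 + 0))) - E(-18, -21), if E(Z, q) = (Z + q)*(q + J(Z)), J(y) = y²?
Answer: 11839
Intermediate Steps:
f(Q) = 1
E(Z, q) = (Z + q)*(q + Z²)
(1 + 9*((f(6) + 6)/(3 + 0))) - E(-18, -21) = (1 + 9*((1 + 6)/(3 + 0))) - ((-18)³ + (-21)² - 18*(-21) - 21*(-18)²) = (1 + 9*(7/3)) - (-5832 + 441 + 378 - 21*324) = (1 + 9*(7*(⅓))) - (-5832 + 441 + 378 - 6804) = (1 + 9*(7/3)) - 1*(-11817) = (1 + 21) + 11817 = 22 + 11817 = 11839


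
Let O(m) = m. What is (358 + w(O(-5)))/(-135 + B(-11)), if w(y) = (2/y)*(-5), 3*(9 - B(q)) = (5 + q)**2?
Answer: -60/23 ≈ -2.6087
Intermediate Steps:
B(q) = 9 - (5 + q)**2/3
w(y) = -10/y
(358 + w(O(-5)))/(-135 + B(-11)) = (358 - 10/(-5))/(-135 + (9 - (5 - 11)**2/3)) = (358 - 10*(-1/5))/(-135 + (9 - 1/3*(-6)**2)) = (358 + 2)/(-135 + (9 - 1/3*36)) = 360/(-135 + (9 - 12)) = 360/(-135 - 3) = 360/(-138) = 360*(-1/138) = -60/23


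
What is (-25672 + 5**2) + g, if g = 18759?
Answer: -6888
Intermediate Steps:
(-25672 + 5**2) + g = (-25672 + 5**2) + 18759 = (-25672 + 25) + 18759 = -25647 + 18759 = -6888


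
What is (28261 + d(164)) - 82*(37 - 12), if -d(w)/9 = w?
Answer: 24735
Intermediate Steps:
d(w) = -9*w
(28261 + d(164)) - 82*(37 - 12) = (28261 - 9*164) - 82*(37 - 12) = (28261 - 1476) - 82*25 = 26785 - 2050 = 24735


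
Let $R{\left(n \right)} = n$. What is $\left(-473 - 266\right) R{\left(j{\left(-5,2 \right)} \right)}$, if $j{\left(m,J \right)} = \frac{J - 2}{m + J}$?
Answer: $0$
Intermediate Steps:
$j{\left(m,J \right)} = \frac{-2 + J}{J + m}$
$\left(-473 - 266\right) R{\left(j{\left(-5,2 \right)} \right)} = \left(-473 - 266\right) \frac{-2 + 2}{2 - 5} = - 739 \frac{1}{-3} \cdot 0 = - 739 \left(\left(- \frac{1}{3}\right) 0\right) = \left(-739\right) 0 = 0$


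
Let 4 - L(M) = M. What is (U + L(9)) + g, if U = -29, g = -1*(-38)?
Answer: 4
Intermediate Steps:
L(M) = 4 - M
g = 38
(U + L(9)) + g = (-29 + (4 - 1*9)) + 38 = (-29 + (4 - 9)) + 38 = (-29 - 5) + 38 = -34 + 38 = 4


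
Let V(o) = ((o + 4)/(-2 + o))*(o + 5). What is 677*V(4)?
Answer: 24372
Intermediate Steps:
V(o) = (4 + o)*(5 + o)/(-2 + o) (V(o) = ((4 + o)/(-2 + o))*(5 + o) = (4 + o)*(5 + o)/(-2 + o))
677*V(4) = 677*((20 + 4² + 9*4)/(-2 + 4)) = 677*((20 + 16 + 36)/2) = 677*((½)*72) = 677*36 = 24372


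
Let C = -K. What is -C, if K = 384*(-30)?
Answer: -11520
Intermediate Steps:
K = -11520
C = 11520 (C = -1*(-11520) = 11520)
-C = -1*11520 = -11520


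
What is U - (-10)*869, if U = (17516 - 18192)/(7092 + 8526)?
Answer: 67859872/7809 ≈ 8690.0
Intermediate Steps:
U = -338/7809 (U = -676/15618 = -676*1/15618 = -338/7809 ≈ -0.043283)
U - (-10)*869 = -338/7809 - (-10)*869 = -338/7809 - 1*(-8690) = -338/7809 + 8690 = 67859872/7809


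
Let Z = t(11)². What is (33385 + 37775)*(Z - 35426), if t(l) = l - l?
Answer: -2520914160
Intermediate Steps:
t(l) = 0
Z = 0 (Z = 0² = 0)
(33385 + 37775)*(Z - 35426) = (33385 + 37775)*(0 - 35426) = 71160*(-35426) = -2520914160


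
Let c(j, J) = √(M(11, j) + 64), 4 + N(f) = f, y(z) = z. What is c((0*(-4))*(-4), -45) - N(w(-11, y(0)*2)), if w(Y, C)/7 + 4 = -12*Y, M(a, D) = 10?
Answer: -892 + √74 ≈ -883.40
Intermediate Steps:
w(Y, C) = -28 - 84*Y (w(Y, C) = -28 + 7*(-12*Y) = -28 - 84*Y)
N(f) = -4 + f
c(j, J) = √74 (c(j, J) = √(10 + 64) = √74)
c((0*(-4))*(-4), -45) - N(w(-11, y(0)*2)) = √74 - (-4 + (-28 - 84*(-11))) = √74 - (-4 + (-28 + 924)) = √74 - (-4 + 896) = √74 - 1*892 = √74 - 892 = -892 + √74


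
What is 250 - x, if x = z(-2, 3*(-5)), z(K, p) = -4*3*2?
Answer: 274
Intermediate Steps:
z(K, p) = -24 (z(K, p) = -12*2 = -24)
x = -24
250 - x = 250 - 1*(-24) = 250 + 24 = 274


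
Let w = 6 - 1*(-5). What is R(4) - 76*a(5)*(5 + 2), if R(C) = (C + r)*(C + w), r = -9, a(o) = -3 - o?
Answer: 4181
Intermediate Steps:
w = 11 (w = 6 + 5 = 11)
R(C) = (-9 + C)*(11 + C) (R(C) = (C - 9)*(C + 11) = (-9 + C)*(11 + C))
R(4) - 76*a(5)*(5 + 2) = (-99 + 4² + 2*4) - 76*(-3 - 1*5)*(5 + 2) = (-99 + 16 + 8) - 76*(-3 - 5)*7 = -75 - (-608)*7 = -75 - 76*(-56) = -75 + 4256 = 4181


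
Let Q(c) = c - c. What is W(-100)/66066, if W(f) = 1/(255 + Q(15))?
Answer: 1/16846830 ≈ 5.9358e-8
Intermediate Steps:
Q(c) = 0
W(f) = 1/255 (W(f) = 1/(255 + 0) = 1/255)
W(-100)/66066 = (1/255)/66066 = (1/255)*(1/66066) = 1/16846830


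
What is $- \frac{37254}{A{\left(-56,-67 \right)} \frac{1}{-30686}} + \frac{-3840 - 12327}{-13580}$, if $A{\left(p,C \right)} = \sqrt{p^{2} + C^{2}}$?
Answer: $\frac{16167}{13580} + \frac{1143176244 \sqrt{305}}{1525} \approx 1.3092 \cdot 10^{7}$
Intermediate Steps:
$A{\left(p,C \right)} = \sqrt{C^{2} + p^{2}}$
$- \frac{37254}{A{\left(-56,-67 \right)} \frac{1}{-30686}} + \frac{-3840 - 12327}{-13580} = - \frac{37254}{\sqrt{\left(-67\right)^{2} + \left(-56\right)^{2}} \frac{1}{-30686}} + \frac{-3840 - 12327}{-13580} = - \frac{37254}{\sqrt{4489 + 3136} \left(- \frac{1}{30686}\right)} + \left(-3840 - 12327\right) \left(- \frac{1}{13580}\right) = - \frac{37254}{\sqrt{7625} \left(- \frac{1}{30686}\right)} - - \frac{16167}{13580} = - \frac{37254}{5 \sqrt{305} \left(- \frac{1}{30686}\right)} + \frac{16167}{13580} = - \frac{37254}{\left(- \frac{5}{30686}\right) \sqrt{305}} + \frac{16167}{13580} = - 37254 \left(- \frac{30686 \sqrt{305}}{1525}\right) + \frac{16167}{13580} = \frac{1143176244 \sqrt{305}}{1525} + \frac{16167}{13580} = \frac{16167}{13580} + \frac{1143176244 \sqrt{305}}{1525}$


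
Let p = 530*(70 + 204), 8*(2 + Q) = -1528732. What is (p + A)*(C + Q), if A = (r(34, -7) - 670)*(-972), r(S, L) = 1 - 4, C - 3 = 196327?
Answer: 4185932424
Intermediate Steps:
Q = -382187/2 (Q = -2 + (1/8)*(-1528732) = -2 - 382183/2 = -382187/2 ≈ -1.9109e+5)
p = 145220 (p = 530*274 = 145220)
C = 196330 (C = 3 + 196327 = 196330)
r(S, L) = -3
A = 654156 (A = (-3 - 670)*(-972) = -673*(-972) = 654156)
(p + A)*(C + Q) = (145220 + 654156)*(196330 - 382187/2) = 799376*(10473/2) = 4185932424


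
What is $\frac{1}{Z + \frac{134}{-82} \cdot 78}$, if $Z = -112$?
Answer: $- \frac{41}{9818} \approx -0.004176$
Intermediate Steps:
$\frac{1}{Z + \frac{134}{-82} \cdot 78} = \frac{1}{-112 + \frac{134}{-82} \cdot 78} = \frac{1}{-112 + 134 \left(- \frac{1}{82}\right) 78} = \frac{1}{-112 - \frac{5226}{41}} = \frac{1}{- \frac{9818}{41}} = - \frac{41}{9818}$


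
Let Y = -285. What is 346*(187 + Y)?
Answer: -33908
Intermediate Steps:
346*(187 + Y) = 346*(187 - 285) = 346*(-98) = -33908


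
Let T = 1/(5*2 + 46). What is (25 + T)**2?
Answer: 1962801/3136 ≈ 625.89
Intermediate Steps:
T = 1/56 (T = 1/(10 + 46) = 1/56 ≈ 0.017857)
(25 + T)**2 = (25 + 1/56)**2 = (1401/56)**2 = 1962801/3136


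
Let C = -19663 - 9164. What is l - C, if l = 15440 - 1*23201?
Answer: 21066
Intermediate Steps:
l = -7761 (l = 15440 - 23201 = -7761)
C = -28827
l - C = -7761 - 1*(-28827) = -7761 + 28827 = 21066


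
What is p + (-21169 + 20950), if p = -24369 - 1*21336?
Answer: -45924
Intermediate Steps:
p = -45705 (p = -24369 - 21336 = -45705)
p + (-21169 + 20950) = -45705 + (-21169 + 20950) = -45705 - 219 = -45924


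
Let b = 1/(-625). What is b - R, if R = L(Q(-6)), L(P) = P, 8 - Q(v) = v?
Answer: -8751/625 ≈ -14.002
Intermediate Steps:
b = -1/625 ≈ -0.0016000
Q(v) = 8 - v
R = 14 (R = 8 - 1*(-6) = 8 + 6 = 14)
b - R = -1/625 - 1*14 = -1/625 - 14 = -8751/625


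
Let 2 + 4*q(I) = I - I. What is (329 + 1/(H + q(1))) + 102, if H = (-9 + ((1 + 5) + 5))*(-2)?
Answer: 3877/9 ≈ 430.78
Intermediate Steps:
q(I) = -1/2 (q(I) = -1/2 + (I - I)/4 = -1/2 + (1/4)*0 = -1/2 + 0 = -1/2)
H = -4 (H = (-9 + (6 + 5))*(-2) = (-9 + 11)*(-2) = 2*(-2) = -4)
(329 + 1/(H + q(1))) + 102 = (329 + 1/(-4 - 1/2)) + 102 = (329 + 1/(-9/2)) + 102 = (329 - 2/9) + 102 = 2959/9 + 102 = 3877/9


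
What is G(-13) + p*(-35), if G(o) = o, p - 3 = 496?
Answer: -17478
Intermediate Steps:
p = 499 (p = 3 + 496 = 499)
G(-13) + p*(-35) = -13 + 499*(-35) = -13 - 17465 = -17478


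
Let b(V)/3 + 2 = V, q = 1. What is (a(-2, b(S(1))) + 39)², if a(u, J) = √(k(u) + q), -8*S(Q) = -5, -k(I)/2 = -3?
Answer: (39 + √7)² ≈ 1734.4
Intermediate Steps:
k(I) = 6 (k(I) = -2*(-3) = 6)
S(Q) = 5/8 (S(Q) = -⅛*(-5) = 5/8)
b(V) = -6 + 3*V
a(u, J) = √7 (a(u, J) = √(6 + 1) = √7)
(a(-2, b(S(1))) + 39)² = (√7 + 39)² = (39 + √7)²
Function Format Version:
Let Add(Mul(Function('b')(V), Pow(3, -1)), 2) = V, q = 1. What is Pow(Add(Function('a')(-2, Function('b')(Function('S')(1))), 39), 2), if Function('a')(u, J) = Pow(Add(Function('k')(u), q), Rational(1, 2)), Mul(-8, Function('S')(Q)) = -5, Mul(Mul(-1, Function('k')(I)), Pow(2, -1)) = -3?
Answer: Pow(Add(39, Pow(7, Rational(1, 2))), 2) ≈ 1734.4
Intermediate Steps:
Function('k')(I) = 6 (Function('k')(I) = Mul(-2, -3) = 6)
Function('S')(Q) = Rational(5, 8) (Function('S')(Q) = Mul(Rational(-1, 8), -5) = Rational(5, 8))
Function('b')(V) = Add(-6, Mul(3, V))
Function('a')(u, J) = Pow(7, Rational(1, 2)) (Function('a')(u, J) = Pow(Add(6, 1), Rational(1, 2)) = Pow(7, Rational(1, 2)))
Pow(Add(Function('a')(-2, Function('b')(Function('S')(1))), 39), 2) = Pow(Add(Pow(7, Rational(1, 2)), 39), 2) = Pow(Add(39, Pow(7, Rational(1, 2))), 2)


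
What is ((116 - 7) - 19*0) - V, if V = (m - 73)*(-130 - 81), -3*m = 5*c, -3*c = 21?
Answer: -38497/3 ≈ -12832.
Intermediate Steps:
c = -7 (c = -⅓*21 = -7)
m = 35/3 (m = -5*(-7)/3 = -⅓*(-35) = 35/3 ≈ 11.667)
V = 38824/3 (V = (35/3 - 73)*(-130 - 81) = -184/3*(-211) = 38824/3 ≈ 12941.)
((116 - 7) - 19*0) - V = ((116 - 7) - 19*0) - 1*38824/3 = (109 + 0) - 38824/3 = 109 - 38824/3 = -38497/3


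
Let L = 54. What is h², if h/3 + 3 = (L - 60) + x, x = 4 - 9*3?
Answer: 9216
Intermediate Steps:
x = -23 (x = 4 - 27 = -23)
h = -96 (h = -9 + 3*((54 - 60) - 23) = -9 + 3*(-6 - 23) = -9 + 3*(-29) = -9 - 87 = -96)
h² = (-96)² = 9216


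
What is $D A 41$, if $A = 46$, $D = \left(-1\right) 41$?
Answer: $-77326$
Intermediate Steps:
$D = -41$
$D A 41 = \left(-41\right) 46 \cdot 41 = \left(-1886\right) 41 = -77326$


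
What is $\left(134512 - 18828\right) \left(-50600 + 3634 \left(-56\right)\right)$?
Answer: $-29395767136$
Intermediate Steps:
$\left(134512 - 18828\right) \left(-50600 + 3634 \left(-56\right)\right) = 115684 \left(-50600 - 203504\right) = 115684 \left(-254104\right) = -29395767136$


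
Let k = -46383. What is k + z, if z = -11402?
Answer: -57785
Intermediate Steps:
k + z = -46383 - 11402 = -57785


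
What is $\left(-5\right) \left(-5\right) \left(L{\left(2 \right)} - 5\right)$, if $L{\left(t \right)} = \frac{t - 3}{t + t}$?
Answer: $- \frac{525}{4} \approx -131.25$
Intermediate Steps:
$L{\left(t \right)} = \frac{-3 + t}{2 t}$
$\left(-5\right) \left(-5\right) \left(L{\left(2 \right)} - 5\right) = \left(-5\right) \left(-5\right) \left(\frac{-3 + 2}{2 \cdot 2} - 5\right) = 25 \left(\frac{1}{2} \cdot \frac{1}{2} \left(-1\right) - 5\right) = 25 \left(- \frac{1}{4} - 5\right) = 25 \left(- \frac{21}{4}\right) = - \frac{525}{4}$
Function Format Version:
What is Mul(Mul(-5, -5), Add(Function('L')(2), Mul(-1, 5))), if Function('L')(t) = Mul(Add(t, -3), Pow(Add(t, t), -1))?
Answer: Rational(-525, 4) ≈ -131.25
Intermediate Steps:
Function('L')(t) = Mul(Rational(1, 2), Pow(t, -1), Add(-3, t)) (Function('L')(t) = Mul(Add(-3, t), Pow(Mul(2, t), -1)) = Mul(Add(-3, t), Mul(Rational(1, 2), Pow(t, -1))) = Mul(Rational(1, 2), Pow(t, -1), Add(-3, t)))
Mul(Mul(-5, -5), Add(Function('L')(2), Mul(-1, 5))) = Mul(Mul(-5, -5), Add(Mul(Rational(1, 2), Pow(2, -1), Add(-3, 2)), Mul(-1, 5))) = Mul(25, Add(Mul(Rational(1, 2), Rational(1, 2), -1), -5)) = Mul(25, Add(Rational(-1, 4), -5)) = Mul(25, Rational(-21, 4)) = Rational(-525, 4)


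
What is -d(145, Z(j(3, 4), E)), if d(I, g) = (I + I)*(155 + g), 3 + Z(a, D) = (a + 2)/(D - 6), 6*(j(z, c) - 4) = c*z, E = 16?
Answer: -44312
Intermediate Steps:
j(z, c) = 4 + c*z/6 (j(z, c) = 4 + (c*z)/6 = 4 + c*z/6)
Z(a, D) = -3 + (2 + a)/(-6 + D) (Z(a, D) = -3 + (a + 2)/(D - 6) = -3 + (2 + a)/(-6 + D))
d(I, g) = 2*I*(155 + g) (d(I, g) = (2*I)*(155 + g) = 2*I*(155 + g))
-d(145, Z(j(3, 4), E)) = -2*145*(155 + (20 + (4 + (⅙)*4*3) - 3*16)/(-6 + 16)) = -2*145*(155 + (20 + (4 + 2) - 48)/10) = -2*145*(155 + (20 + 6 - 48)/10) = -2*145*(155 + (⅒)*(-22)) = -2*145*(155 - 11/5) = -2*145*764/5 = -1*44312 = -44312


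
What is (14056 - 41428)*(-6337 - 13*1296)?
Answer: 634619820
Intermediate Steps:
(14056 - 41428)*(-6337 - 13*1296) = -27372*(-6337 - 16848) = -27372*(-23185) = 634619820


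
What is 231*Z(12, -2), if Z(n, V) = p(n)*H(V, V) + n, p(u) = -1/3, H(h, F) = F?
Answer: 2926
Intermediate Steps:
p(u) = -⅓ (p(u) = -1*⅓ = -⅓)
Z(n, V) = n - V/3 (Z(n, V) = -V/3 + n = n - V/3)
231*Z(12, -2) = 231*(12 - ⅓*(-2)) = 231*(12 + ⅔) = 231*(38/3) = 2926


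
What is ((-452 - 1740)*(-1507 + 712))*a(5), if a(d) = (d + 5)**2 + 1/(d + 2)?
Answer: 1221590640/7 ≈ 1.7451e+8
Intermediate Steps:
a(d) = 1/(2 + d) + (5 + d)**2 (a(d) = (5 + d)**2 + 1/(2 + d) = 1/(2 + d) + (5 + d)**2)
((-452 - 1740)*(-1507 + 712))*a(5) = ((-452 - 1740)*(-1507 + 712))*((51 + 5**3 + 12*5**2 + 45*5)/(2 + 5)) = (-2192*(-795))*((51 + 125 + 12*25 + 225)/7) = 1742640*((51 + 125 + 300 + 225)/7) = 1742640*((1/7)*701) = 1742640*(701/7) = 1221590640/7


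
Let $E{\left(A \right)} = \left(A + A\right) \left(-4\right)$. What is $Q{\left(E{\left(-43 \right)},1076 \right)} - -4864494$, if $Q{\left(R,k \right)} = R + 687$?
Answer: $4865525$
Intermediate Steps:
$E{\left(A \right)} = - 8 A$ ($E{\left(A \right)} = 2 A \left(-4\right) = - 8 A$)
$Q{\left(R,k \right)} = 687 + R$
$Q{\left(E{\left(-43 \right)},1076 \right)} - -4864494 = \left(687 - -344\right) - -4864494 = \left(687 + 344\right) + 4864494 = 1031 + 4864494 = 4865525$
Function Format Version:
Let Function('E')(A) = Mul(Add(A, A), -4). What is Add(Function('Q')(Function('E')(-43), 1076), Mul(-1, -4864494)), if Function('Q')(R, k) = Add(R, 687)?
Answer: 4865525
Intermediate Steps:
Function('E')(A) = Mul(-8, A) (Function('E')(A) = Mul(Mul(2, A), -4) = Mul(-8, A))
Function('Q')(R, k) = Add(687, R)
Add(Function('Q')(Function('E')(-43), 1076), Mul(-1, -4864494)) = Add(Add(687, Mul(-8, -43)), Mul(-1, -4864494)) = Add(Add(687, 344), 4864494) = Add(1031, 4864494) = 4865525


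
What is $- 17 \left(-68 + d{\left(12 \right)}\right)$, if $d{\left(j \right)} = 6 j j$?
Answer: $-13532$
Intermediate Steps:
$d{\left(j \right)} = 6 j^{2}$
$- 17 \left(-68 + d{\left(12 \right)}\right) = - 17 \left(-68 + 6 \cdot 12^{2}\right) = - 17 \left(-68 + 6 \cdot 144\right) = - 17 \left(-68 + 864\right) = \left(-17\right) 796 = -13532$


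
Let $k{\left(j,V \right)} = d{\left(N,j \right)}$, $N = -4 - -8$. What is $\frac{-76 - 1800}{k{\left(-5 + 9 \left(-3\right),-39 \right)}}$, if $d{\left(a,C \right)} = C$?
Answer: $\frac{469}{8} \approx 58.625$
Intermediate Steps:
$N = 4$ ($N = -4 + 8 = 4$)
$k{\left(j,V \right)} = j$
$\frac{-76 - 1800}{k{\left(-5 + 9 \left(-3\right),-39 \right)}} = \frac{-76 - 1800}{-5 + 9 \left(-3\right)} = \frac{-76 - 1800}{-5 - 27} = - \frac{1876}{-32} = \left(-1876\right) \left(- \frac{1}{32}\right) = \frac{469}{8}$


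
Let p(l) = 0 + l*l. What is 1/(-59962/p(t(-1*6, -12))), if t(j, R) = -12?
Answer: -72/29981 ≈ -0.0024015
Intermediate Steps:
p(l) = l² (p(l) = 0 + l² = l²)
1/(-59962/p(t(-1*6, -12))) = 1/(-59962/((-12)²)) = 1/(-59962/144) = 1/(-59962*1/144) = 1/(-29981/72) = -72/29981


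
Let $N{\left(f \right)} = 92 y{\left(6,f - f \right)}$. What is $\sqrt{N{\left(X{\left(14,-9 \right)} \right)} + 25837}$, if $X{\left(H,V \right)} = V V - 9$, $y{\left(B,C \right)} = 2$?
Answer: $\sqrt{26021} \approx 161.31$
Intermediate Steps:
$X{\left(H,V \right)} = -9 + V^{2}$ ($X{\left(H,V \right)} = V^{2} - 9 = -9 + V^{2}$)
$N{\left(f \right)} = 184$ ($N{\left(f \right)} = 92 \cdot 2 = 184$)
$\sqrt{N{\left(X{\left(14,-9 \right)} \right)} + 25837} = \sqrt{184 + 25837} = \sqrt{26021}$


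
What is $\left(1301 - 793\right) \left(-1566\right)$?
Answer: $-795528$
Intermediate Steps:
$\left(1301 - 793\right) \left(-1566\right) = 508 \left(-1566\right) = -795528$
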